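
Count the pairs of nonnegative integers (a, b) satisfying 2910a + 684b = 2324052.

gcd(2910, 684) = 6  (2910 = 4*684 + 174, 684 = 3*174 + 162, 174 = 1*162 + 12, 162 = 13*12 + 6, 12 = 2*6).
Back-substituting, 2910*(-55) + 684*(234) = 6.
Scale by 387342: one solution is (-21303810, 90638028). Reduce a mod 114: (54, 3168).
General: a = 54 + 114t, b = 3168 - 485t.
a ≥ 0 ⇒ t ≥ 0; b ≥ 0 ⇒ t ≤ 6. So t ∈ [0, 6]: 7 solutions.

7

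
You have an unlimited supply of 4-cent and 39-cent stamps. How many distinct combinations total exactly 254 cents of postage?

2

Need nonnegative integers with 4j + 39k = 254.
gcd(4, 39) = 1, and 4·(10) + 39·(-1) = 1.
So (j₀, k₀) = (2540, -254); general j = 2540 + 39t, k = -254 - 4t.
j ≥ 0 ⇒ t ≥ -65; k ≥ 0 ⇒ t ≤ -64. That's 2 values of t.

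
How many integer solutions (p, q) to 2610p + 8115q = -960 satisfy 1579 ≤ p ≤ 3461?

4

gcd(8115, 2610) = 15.
By Bézout, 2610·(-171) + 8115·(55) = 15.
Particular solution: (124, -40).
General solution: p = 124 + 541t, q = -40 - 174t for integer t.
1579 ≤ 124 + 541t ≤ 3461 gives t ∈ [3, 6], which is 4 values.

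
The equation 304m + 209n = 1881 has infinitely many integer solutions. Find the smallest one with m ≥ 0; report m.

0

gcd(304, 209) = 19  (304 = 1×209 + 95, 209 = 2×95 + 19, 95 = 5×19).
19 divides 1881, so solutions exist.
Back-substituting, 304×(-2) + 209×(3) = 19.
Scale by 1881/19 = 99: (m₀, n₀) = (-198, 297).
General solution: m = -198 + 11t, n = 297 - 16t for integer t.
m ≥ 0: smallest is -198 mod 11 = 0 (at t = 18), with n = 9.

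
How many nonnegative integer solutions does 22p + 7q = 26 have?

0

gcd(22, 7) = 1  (22 = 3·7 + 1, 7 = 7·1).
Back-substituting, 22·(1) + 7·(-3) = 1.
Scale by 26: one solution is (26, -78). Reduce p mod 7: (5, -12).
General: p = 5 + 7t, q = -12 - 22t.
p ≥ 0 ⇒ t ≥ 0; q ≥ 0 ⇒ t ≤ -1. So t ∈ [0, -1]: 0 solutions.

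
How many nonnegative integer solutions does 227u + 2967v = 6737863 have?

10

gcd(2967, 227) = 1.
By Bézout, 227*(-928) + 2967*(71) = 1.
One solution: (2012, 2117).
General: u = 2012 + 2967t, v = 2117 - 227t.
u ≥ 0 ⇒ t ≥ 0; v ≥ 0 ⇒ t ≤ 9. So t ∈ [0, 9]: 10 solutions.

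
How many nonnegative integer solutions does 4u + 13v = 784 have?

16

gcd(13, 4):
  13 = 3×4 + 1
  4 = 4×1
so gcd(13, 4) = 1.
Back-substitute for Bézout coefficients:
  1 = 13 - 3×4
  ... = 4×(-3) + 13×(1)
Scale by 784: one solution is (-2352, 784). Reduce u mod 13: (1, 60).
General: u = 1 + 13t, v = 60 - 4t.
u ≥ 0 ⇒ t ≥ 0; v ≥ 0 ⇒ t ≤ 15. So t ∈ [0, 15]: 16 solutions.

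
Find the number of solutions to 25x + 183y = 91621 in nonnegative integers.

20

gcd(183, 25):
  183 = 7×25 + 8
  25 = 3×8 + 1
  8 = 8×1
so gcd(183, 25) = 1.
Back-substitute for Bézout coefficients:
  1 = 25 - 3×8
  ... = 25×(22) + 183×(-3)
Scale by 91621: one solution is (2015662, -274863). Reduce x mod 183: (100, 487).
General: x = 100 + 183t, y = 487 - 25t.
x ≥ 0 ⇒ t ≥ 0; y ≥ 0 ⇒ t ≤ 19. So t ∈ [0, 19]: 20 solutions.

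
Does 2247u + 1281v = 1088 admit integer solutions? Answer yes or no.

no

gcd(2247, 1281):
  2247 = 1·1281 + 966
  1281 = 1·966 + 315
  966 = 3·315 + 21
  315 = 15·21
so gcd(2247, 1281) = 21.
21 does not divide 1088 (remainder 17), so no integer solutions.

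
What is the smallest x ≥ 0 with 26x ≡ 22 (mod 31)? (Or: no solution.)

gcd(31, 26) = 1.
1 divides 22, so solutions exist.
By Bézout, 26*(6) + 31*(-5) = 1.
So 26*(6) ≡ 1 (mod 31); multiply by 22: x ≡ 132 (mod 31).
Smallest nonnegative: x = 132 mod 31 = 8.

8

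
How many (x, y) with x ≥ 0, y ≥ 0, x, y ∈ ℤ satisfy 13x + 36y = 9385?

gcd(36, 13) = 1.
By Bézout, 13×(-11) + 36×(4) = 1.
One solution: (13, 256).
General: x = 13 + 36t, y = 256 - 13t.
x ≥ 0 ⇒ t ≥ 0; y ≥ 0 ⇒ t ≤ 19. So t ∈ [0, 19]: 20 solutions.

20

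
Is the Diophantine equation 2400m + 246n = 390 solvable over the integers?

yes

gcd(2400, 246) = 6  (2400 = 9·246 + 186, 246 = 1·186 + 60, 186 = 3·60 + 6, 60 = 10·6).
6 divides 390, so integer solutions exist.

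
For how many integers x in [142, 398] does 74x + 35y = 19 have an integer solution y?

gcd(74, 35) = 1.
By Bézout, 74·(9) + 35·(-19) = 1.
Particular solution: (31, -65).
General solution: x = 31 + 35t, y = -65 - 74t for integer t.
142 ≤ 31 + 35t ≤ 398 gives t ∈ [4, 10], which is 7 values.

7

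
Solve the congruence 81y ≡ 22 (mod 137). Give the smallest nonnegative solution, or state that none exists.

gcd(137, 81) = 1.
1 divides 22, so solutions exist.
By Bézout, 81·(22) + 137·(-13) = 1.
So 81·(22) ≡ 1 (mod 137); multiply by 22: y ≡ 484 (mod 137).
Smallest nonnegative: y = 484 mod 137 = 73.

73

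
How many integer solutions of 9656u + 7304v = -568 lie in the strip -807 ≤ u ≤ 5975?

7

gcd(9656, 7304):
  9656 = 1×7304 + 2352
  7304 = 3×2352 + 248
  2352 = 9×248 + 120
  248 = 2×120 + 8
  120 = 15×8
so gcd(9656, 7304) = 8.
Back-substitute for Bézout coefficients:
  8 = 248 - 2×120
  ... = 9656×(-59) + 7304×(78)
Scale by -71: particular solution (4189, -5538); reduce u mod 913: (537, -710).
General solution: u = 537 + 913t, v = -710 - 1207t for integer t.
-807 ≤ 537 + 913t ≤ 5975 gives t ∈ [-1, 5], which is 7 values.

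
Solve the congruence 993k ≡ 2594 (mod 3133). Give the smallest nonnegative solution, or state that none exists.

1577

gcd(3133, 993) = 1.
1 divides 2594, so solutions exist.
By Bézout, 993·(-590) + 3133·(187) = 1.
So 993·(-590) ≡ 1 (mod 3133); multiply by 2594: k ≡ -1530460 (mod 3133).
Smallest nonnegative: k = -1530460 mod 3133 = 1577.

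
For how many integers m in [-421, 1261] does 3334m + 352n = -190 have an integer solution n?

10

gcd(3334, 352):
  3334 = 9×352 + 166
  352 = 2×166 + 20
  166 = 8×20 + 6
  20 = 3×6 + 2
  6 = 3×2
so gcd(3334, 352) = 2.
Back-substitute for Bézout coefficients:
  2 = 20 - 3×6
  ... = 3334×(-53) + 352×(502)
Scale by -95: particular solution (5035, -47690); reduce m mod 176: (107, -1014).
General solution: m = 107 + 176t, n = -1014 - 1667t for integer t.
-421 ≤ 107 + 176t ≤ 1261 gives t ∈ [-3, 6], which is 10 values.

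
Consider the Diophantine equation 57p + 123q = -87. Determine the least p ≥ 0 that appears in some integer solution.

gcd(123, 57) = 3.
3 divides -87, so solutions exist.
By Bézout, 57×(13) + 123×(-6) = 3.
Scale by -87/3 = -29: (p₀, q₀) = (-377, 174).
General solution: p = -377 + 41t, q = 174 - 19t for integer t.
p ≥ 0: smallest is -377 mod 41 = 33 (at t = 10), with q = -16.

33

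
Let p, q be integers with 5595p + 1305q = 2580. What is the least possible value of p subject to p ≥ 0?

gcd(5595, 1305) = 15.
15 divides 2580, so solutions exist.
By Bézout, 5595×(7) + 1305×(-30) = 15.
Scale by 2580/15 = 172: (p₀, q₀) = (1204, -5160).
General solution: p = 1204 + 87t, q = -5160 - 373t for integer t.
p ≥ 0: smallest is 1204 mod 87 = 73 (at t = -13), with q = -311.

73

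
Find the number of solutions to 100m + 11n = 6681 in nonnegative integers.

6

gcd(100, 11):
  100 = 9*11 + 1
  11 = 11*1
so gcd(100, 11) = 1.
Back-substitute for Bézout coefficients:
  1 = 100 - 9*11
  ... = 100*(1) + 11*(-9)
Scale by 6681: one solution is (6681, -60129). Reduce m mod 11: (4, 571).
General: m = 4 + 11t, n = 571 - 100t.
m ≥ 0 ⇒ t ≥ 0; n ≥ 0 ⇒ t ≤ 5. So t ∈ [0, 5]: 6 solutions.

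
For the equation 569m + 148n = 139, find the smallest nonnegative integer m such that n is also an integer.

39

gcd(569, 148) = 1.
1 divides 139, so solutions exist.
By Bézout, 569×(45) + 148×(-173) = 1.
Scale by 139/1 = 139: (m₀, n₀) = (6255, -24047).
General solution: m = 6255 + 148t, n = -24047 - 569t for integer t.
m ≥ 0: smallest is 6255 mod 148 = 39 (at t = -42), with n = -149.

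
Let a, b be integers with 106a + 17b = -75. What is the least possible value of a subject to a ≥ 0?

gcd(106, 17):
  106 = 6·17 + 4
  17 = 4·4 + 1
  4 = 4·1
so gcd(106, 17) = 1.
1 divides -75, so solutions exist.
Back-substitute for Bézout coefficients:
  1 = 17 - 4·4
  ... = 106·(-4) + 17·(25)
Scale by -75/1 = -75: (a₀, b₀) = (300, -1875).
General solution: a = 300 + 17t, b = -1875 - 106t for integer t.
a ≥ 0: smallest is 300 mod 17 = 11 (at t = -17), with b = -73.

11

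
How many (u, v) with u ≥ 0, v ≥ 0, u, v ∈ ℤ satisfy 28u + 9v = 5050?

20

gcd(28, 9) = 1  (28 = 3·9 + 1, 9 = 9·1).
Back-substituting, 28·(1) + 9·(-3) = 1.
Scale by 5050: one solution is (5050, -15150). Reduce u mod 9: (1, 558).
General: u = 1 + 9t, v = 558 - 28t.
u ≥ 0 ⇒ t ≥ 0; v ≥ 0 ⇒ t ≤ 19. So t ∈ [0, 19]: 20 solutions.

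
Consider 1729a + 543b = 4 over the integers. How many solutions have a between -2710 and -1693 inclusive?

gcd(1729, 543) = 1.
By Bézout, 1729·(-38) + 543·(121) = 1.
Particular solution: (391, -1245).
General solution: a = 391 + 543t, b = -1245 - 1729t for integer t.
-2710 ≤ 391 + 543t ≤ -1693 gives t ∈ [-5, -4], which is 2 values.

2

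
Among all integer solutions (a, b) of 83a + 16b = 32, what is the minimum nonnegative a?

0

gcd(83, 16) = 1.
1 divides 32, so solutions exist.
By Bézout, 83×(-5) + 16×(26) = 1.
Scale by 32/1 = 32: (a₀, b₀) = (-160, 832).
General solution: a = -160 + 16t, b = 832 - 83t for integer t.
a ≥ 0: smallest is -160 mod 16 = 0 (at t = 10), with b = 2.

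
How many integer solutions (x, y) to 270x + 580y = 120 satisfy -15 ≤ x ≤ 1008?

gcd(580, 270):
  580 = 2*270 + 40
  270 = 6*40 + 30
  40 = 1*30 + 10
  30 = 3*10
so gcd(580, 270) = 10.
Back-substitute for Bézout coefficients:
  10 = 40 - 1*30
  ... = 270*(-15) + 580*(7)
Scale by 12: particular solution (-180, 84); reduce x mod 58: (52, -24).
General solution: x = 52 + 58t, y = -24 - 27t for integer t.
-15 ≤ 52 + 58t ≤ 1008 gives t ∈ [-1, 16], which is 18 values.

18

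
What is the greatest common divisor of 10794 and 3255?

gcd(10794, 3255):
  10794 = 3·3255 + 1029
  3255 = 3·1029 + 168
  1029 = 6·168 + 21
  168 = 8·21
so gcd(10794, 3255) = 21.

21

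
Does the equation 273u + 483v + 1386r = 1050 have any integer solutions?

gcd(483, 273):
  483 = 1*273 + 210
  273 = 1*210 + 63
  210 = 3*63 + 21
  63 = 3*21
so gcd(483, 273) = 21.
gcd(21, 1386) = 21.
21 divides 1050, so integer solutions exist.

yes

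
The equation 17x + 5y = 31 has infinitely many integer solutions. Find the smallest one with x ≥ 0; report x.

gcd(17, 5) = 1.
1 divides 31, so solutions exist.
By Bézout, 17×(-2) + 5×(7) = 1.
Scale by 31/1 = 31: (x₀, y₀) = (-62, 217).
General solution: x = -62 + 5t, y = 217 - 17t for integer t.
x ≥ 0: smallest is -62 mod 5 = 3 (at t = 13), with y = -4.

3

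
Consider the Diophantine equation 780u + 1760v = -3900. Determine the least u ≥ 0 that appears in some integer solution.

83

gcd(1760, 780) = 20  (1760 = 2×780 + 200, 780 = 3×200 + 180, 200 = 1×180 + 20, 180 = 9×20).
20 divides -3900, so solutions exist.
Back-substituting, 780×(-9) + 1760×(4) = 20.
Scale by -3900/20 = -195: (u₀, v₀) = (1755, -780).
General solution: u = 1755 + 88t, v = -780 - 39t for integer t.
u ≥ 0: smallest is 1755 mod 88 = 83 (at t = -19), with v = -39.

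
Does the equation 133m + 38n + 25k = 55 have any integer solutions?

gcd(133, 38) = 19.
gcd(19, 25) = 1.
1 divides 55, so integer solutions exist.

yes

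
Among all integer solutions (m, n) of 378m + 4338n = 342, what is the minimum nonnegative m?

196

gcd(4338, 378):
  4338 = 11*378 + 180
  378 = 2*180 + 18
  180 = 10*18
so gcd(4338, 378) = 18.
18 divides 342, so solutions exist.
Back-substitute for Bézout coefficients:
  18 = 378 - 2*180
  ... = 378*(23) + 4338*(-2)
Scale by 342/18 = 19: (m₀, n₀) = (437, -38).
General solution: m = 437 + 241t, n = -38 - 21t for integer t.
m ≥ 0: smallest is 437 mod 241 = 196 (at t = -1), with n = -17.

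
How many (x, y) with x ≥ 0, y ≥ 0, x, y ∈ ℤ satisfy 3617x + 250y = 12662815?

14

gcd(3617, 250):
  3617 = 14*250 + 117
  250 = 2*117 + 16
  117 = 7*16 + 5
  16 = 3*5 + 1
  5 = 5*1
so gcd(3617, 250) = 1.
Back-substitute for Bézout coefficients:
  1 = 16 - 3*5
  ... = 3617*(-47) + 250*(680)
Scale by 12662815: one solution is (-595152305, 8610714200). Reduce x mod 250: (195, 47830).
General: x = 195 + 250t, y = 47830 - 3617t.
x ≥ 0 ⇒ t ≥ 0; y ≥ 0 ⇒ t ≤ 13. So t ∈ [0, 13]: 14 solutions.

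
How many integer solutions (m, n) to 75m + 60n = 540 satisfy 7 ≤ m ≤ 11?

1

gcd(75, 60) = 15.
By Bézout, 75*(1) + 60*(-1) = 15.
Particular solution: (0, 9).
General solution: m = 0 + 4t, n = 9 - 5t for integer t.
7 ≤ 0 + 4t ≤ 11 gives t ∈ [2, 2], which is 1 value.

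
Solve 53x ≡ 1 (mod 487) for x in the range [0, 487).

340

gcd(487, 53):
  487 = 9·53 + 10
  53 = 5·10 + 3
  10 = 3·3 + 1
  3 = 3·1
so gcd(487, 53) = 1.
Back-substitute for Bézout coefficients:
  1 = 10 - 3·3
  ... = 53·(-147) + 487·(16)
So 53·-147 ≡ 1 (mod 487), and -147 mod 487 = 340.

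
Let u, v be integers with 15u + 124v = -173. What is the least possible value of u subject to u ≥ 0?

5

gcd(124, 15):
  124 = 8*15 + 4
  15 = 3*4 + 3
  4 = 1*3 + 1
  3 = 3*1
so gcd(124, 15) = 1.
1 divides -173, so solutions exist.
Back-substitute for Bézout coefficients:
  1 = 4 - 1*3
  ... = 15*(-33) + 124*(4)
Scale by -173/1 = -173: (u₀, v₀) = (5709, -692).
General solution: u = 5709 + 124t, v = -692 - 15t for integer t.
u ≥ 0: smallest is 5709 mod 124 = 5 (at t = -46), with v = -2.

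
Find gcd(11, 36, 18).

1

gcd(36, 11):
  36 = 3·11 + 3
  11 = 3·3 + 2
  3 = 1·2 + 1
  2 = 2·1
so gcd(36, 11) = 1.
gcd(1, 18) = 1.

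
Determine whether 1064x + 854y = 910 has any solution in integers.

yes

gcd(1064, 854) = 14  (1064 = 1·854 + 210, 854 = 4·210 + 14, 210 = 15·14).
14 divides 910, so integer solutions exist.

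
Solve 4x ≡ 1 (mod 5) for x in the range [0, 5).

gcd(5, 4) = 1.
By Bézout, 4*(-1) + 5*(1) = 1.
So 4*-1 ≡ 1 (mod 5), and -1 mod 5 = 4.

4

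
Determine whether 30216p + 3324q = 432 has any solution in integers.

gcd(30216, 3324) = 12  (30216 = 9*3324 + 300, 3324 = 11*300 + 24, 300 = 12*24 + 12, 24 = 2*12).
12 divides 432, so integer solutions exist.

yes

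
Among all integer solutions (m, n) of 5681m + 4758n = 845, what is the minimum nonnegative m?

gcd(5681, 4758):
  5681 = 1·4758 + 923
  4758 = 5·923 + 143
  923 = 6·143 + 65
  143 = 2·65 + 13
  65 = 5·13
so gcd(5681, 4758) = 13.
13 divides 845, so solutions exist.
Back-substitute for Bézout coefficients:
  13 = 143 - 2·65
  ... = 5681·(-67) + 4758·(80)
Scale by 845/13 = 65: (m₀, n₀) = (-4355, 5200).
General solution: m = -4355 + 366t, n = 5200 - 437t for integer t.
m ≥ 0: smallest is -4355 mod 366 = 37 (at t = 12), with n = -44.

37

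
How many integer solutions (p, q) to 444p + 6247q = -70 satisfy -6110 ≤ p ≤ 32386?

6

gcd(6247, 444):
  6247 = 14·444 + 31
  444 = 14·31 + 10
  31 = 3·10 + 1
  10 = 10·1
so gcd(6247, 444) = 1.
Back-substitute for Bézout coefficients:
  1 = 31 - 3·10
  ... = 444·(-605) + 6247·(43)
Scale by -70: particular solution (42350, -3010); reduce p mod 6247: (4868, -346).
General solution: p = 4868 + 6247t, q = -346 - 444t for integer t.
-6110 ≤ 4868 + 6247t ≤ 32386 gives t ∈ [-1, 4], which is 6 values.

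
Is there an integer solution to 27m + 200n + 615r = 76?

yes

gcd(200, 27):
  200 = 7·27 + 11
  27 = 2·11 + 5
  11 = 2·5 + 1
  5 = 5·1
so gcd(200, 27) = 1.
gcd(1, 615) = 1.
1 divides 76, so integer solutions exist.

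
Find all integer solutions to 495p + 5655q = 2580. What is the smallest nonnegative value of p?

gcd(5655, 495):
  5655 = 11·495 + 210
  495 = 2·210 + 75
  210 = 2·75 + 60
  75 = 1·60 + 15
  60 = 4·15
so gcd(5655, 495) = 15.
15 divides 2580, so solutions exist.
Back-substitute for Bézout coefficients:
  15 = 75 - 1·60
  ... = 495·(80) + 5655·(-7)
Scale by 2580/15 = 172: (p₀, q₀) = (13760, -1204).
General solution: p = 13760 + 377t, q = -1204 - 33t for integer t.
p ≥ 0: smallest is 13760 mod 377 = 188 (at t = -36), with q = -16.

188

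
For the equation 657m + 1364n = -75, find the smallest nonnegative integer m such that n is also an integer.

gcd(1364, 657) = 1.
1 divides -75, so solutions exist.
By Bézout, 657×(-191) + 1364×(92) = 1.
Scale by -75/1 = -75: (m₀, n₀) = (14325, -6900).
General solution: m = 14325 + 1364t, n = -6900 - 657t for integer t.
m ≥ 0: smallest is 14325 mod 1364 = 685 (at t = -10), with n = -330.

685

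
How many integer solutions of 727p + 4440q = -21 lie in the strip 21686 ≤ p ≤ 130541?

gcd(4440, 727):
  4440 = 6*727 + 78
  727 = 9*78 + 25
  78 = 3*25 + 3
  25 = 8*3 + 1
  3 = 3*1
so gcd(4440, 727) = 1.
Back-substitute for Bézout coefficients:
  1 = 25 - 8*3
  ... = 727*(1423) + 4440*(-233)
Scale by -21: particular solution (-29883, 4893); reduce p mod 4440: (1197, -196).
General solution: p = 1197 + 4440t, q = -196 - 727t for integer t.
21686 ≤ 1197 + 4440t ≤ 130541 gives t ∈ [5, 29], which is 25 values.

25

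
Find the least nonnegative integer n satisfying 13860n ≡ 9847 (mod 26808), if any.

gcd(26808, 13860):
  26808 = 1*13860 + 12948
  13860 = 1*12948 + 912
  12948 = 14*912 + 180
  912 = 5*180 + 12
  180 = 15*12
so gcd(26808, 13860) = 12.
12 does not divide 9847, so the congruence has no solution.

no solution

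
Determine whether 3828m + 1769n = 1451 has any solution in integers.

no

gcd(3828, 1769) = 29.
29 does not divide 1451 (remainder 1), so no integer solutions.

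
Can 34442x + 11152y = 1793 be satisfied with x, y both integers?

gcd(34442, 11152) = 34  (34442 = 3·11152 + 986, 11152 = 11·986 + 306, 986 = 3·306 + 68, 306 = 4·68 + 34, 68 = 2·34).
34 does not divide 1793 (remainder 25), so no integer solutions.

no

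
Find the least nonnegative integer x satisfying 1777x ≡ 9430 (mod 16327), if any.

gcd(16327, 1777) = 1  (16327 = 9*1777 + 334, 1777 = 5*334 + 107, 334 = 3*107 + 13, 107 = 8*13 + 3, 13 = 4*3 + 1, 3 = 3*1).
1 divides 9430, so solutions exist.
Back-substituting, 1777*(-5035) + 16327*(548) = 1.
So 1777*(-5035) ≡ 1 (mod 16327); multiply by 9430: x ≡ -47480050 (mod 16327).
Smallest nonnegative: x = -47480050 mod 16327 = 15193.

15193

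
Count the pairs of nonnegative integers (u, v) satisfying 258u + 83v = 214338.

10

gcd(258, 83):
  258 = 3×83 + 9
  83 = 9×9 + 2
  9 = 4×2 + 1
  2 = 2×1
so gcd(258, 83) = 1.
Back-substitute for Bézout coefficients:
  1 = 9 - 4×2
  ... = 258×(37) + 83×(-115)
Scale by 214338: one solution is (7930506, -24648870). Reduce u mod 83: (22, 2514).
General: u = 22 + 83t, v = 2514 - 258t.
u ≥ 0 ⇒ t ≥ 0; v ≥ 0 ⇒ t ≤ 9. So t ∈ [0, 9]: 10 solutions.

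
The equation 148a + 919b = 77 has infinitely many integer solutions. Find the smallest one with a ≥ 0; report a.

578

gcd(919, 148) = 1.
1 divides 77, so solutions exist.
By Bézout, 148×(-267) + 919×(43) = 1.
Scale by 77/1 = 77: (a₀, b₀) = (-20559, 3311).
General solution: a = -20559 + 919t, b = 3311 - 148t for integer t.
a ≥ 0: smallest is -20559 mod 919 = 578 (at t = 23), with b = -93.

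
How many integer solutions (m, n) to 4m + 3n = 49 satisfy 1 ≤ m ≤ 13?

gcd(4, 3) = 1.
By Bézout, 4*(1) + 3*(-1) = 1.
Particular solution: (1, 15).
General solution: m = 1 + 3t, n = 15 - 4t for integer t.
1 ≤ 1 + 3t ≤ 13 gives t ∈ [0, 4], which is 5 values.

5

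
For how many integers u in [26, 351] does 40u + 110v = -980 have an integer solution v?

29

gcd(110, 40):
  110 = 2·40 + 30
  40 = 1·30 + 10
  30 = 3·10
so gcd(110, 40) = 10.
Back-substitute for Bézout coefficients:
  10 = 40 - 1·30
  ... = 40·(3) + 110·(-1)
Scale by -98: particular solution (-294, 98); reduce u mod 11: (3, -10).
General solution: u = 3 + 11t, v = -10 - 4t for integer t.
26 ≤ 3 + 11t ≤ 351 gives t ∈ [3, 31], which is 29 values.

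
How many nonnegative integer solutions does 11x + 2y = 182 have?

9

gcd(11, 2) = 1  (11 = 5*2 + 1, 2 = 2*1).
Back-substituting, 11*(1) + 2*(-5) = 1.
Scale by 182: one solution is (182, -910). Reduce x mod 2: (0, 91).
General: x = 0 + 2t, y = 91 - 11t.
x ≥ 0 ⇒ t ≥ 0; y ≥ 0 ⇒ t ≤ 8. So t ∈ [0, 8]: 9 solutions.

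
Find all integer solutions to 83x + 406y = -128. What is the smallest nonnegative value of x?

gcd(406, 83):
  406 = 4·83 + 74
  83 = 1·74 + 9
  74 = 8·9 + 2
  9 = 4·2 + 1
  2 = 2·1
so gcd(406, 83) = 1.
1 divides -128, so solutions exist.
Back-substitute for Bézout coefficients:
  1 = 9 - 4·2
  ... = 83·(181) + 406·(-37)
Scale by -128/1 = -128: (x₀, y₀) = (-23168, 4736).
General solution: x = -23168 + 406t, y = 4736 - 83t for integer t.
x ≥ 0: smallest is -23168 mod 406 = 380 (at t = 58), with y = -78.

380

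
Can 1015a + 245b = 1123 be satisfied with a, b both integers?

gcd(1015, 245):
  1015 = 4·245 + 35
  245 = 7·35
so gcd(1015, 245) = 35.
35 does not divide 1123 (remainder 3), so no integer solutions.

no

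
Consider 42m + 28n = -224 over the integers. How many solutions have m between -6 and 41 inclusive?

gcd(42, 28):
  42 = 1*28 + 14
  28 = 2*14
so gcd(42, 28) = 14.
Back-substitute for Bézout coefficients:
  14 = 42 - 1*28
  ... = 42*(1) + 28*(-1)
Scale by -16: particular solution (-16, 16); reduce m mod 2: (0, -8).
General solution: m = 0 + 2t, n = -8 - 3t for integer t.
-6 ≤ 0 + 2t ≤ 41 gives t ∈ [-3, 20], which is 24 values.

24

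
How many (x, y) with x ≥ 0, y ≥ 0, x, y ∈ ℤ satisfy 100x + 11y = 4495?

gcd(100, 11) = 1  (100 = 9*11 + 1, 11 = 11*1).
Back-substituting, 100*(1) + 11*(-9) = 1.
Scale by 4495: one solution is (4495, -40455). Reduce x mod 11: (7, 345).
General: x = 7 + 11t, y = 345 - 100t.
x ≥ 0 ⇒ t ≥ 0; y ≥ 0 ⇒ t ≤ 3. So t ∈ [0, 3]: 4 solutions.

4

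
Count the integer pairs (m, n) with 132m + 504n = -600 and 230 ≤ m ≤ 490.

7

gcd(504, 132) = 12  (504 = 3×132 + 108, 132 = 1×108 + 24, 108 = 4×24 + 12, 24 = 2×12).
Back-substituting, 132×(-19) + 504×(5) = 12.
Scale by -50: particular solution (950, -250); reduce m mod 42: (26, -8).
General solution: m = 26 + 42t, n = -8 - 11t for integer t.
230 ≤ 26 + 42t ≤ 490 gives t ∈ [5, 11], which is 7 values.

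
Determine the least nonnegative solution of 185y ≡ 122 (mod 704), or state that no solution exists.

522

gcd(704, 185) = 1  (704 = 3×185 + 149, 185 = 1×149 + 36, 149 = 4×36 + 5, 36 = 7×5 + 1, 5 = 5×1).
1 divides 122, so solutions exist.
Back-substituting, 185×(137) + 704×(-36) = 1.
So 185×(137) ≡ 1 (mod 704); multiply by 122: y ≡ 16714 (mod 704).
Smallest nonnegative: y = 16714 mod 704 = 522.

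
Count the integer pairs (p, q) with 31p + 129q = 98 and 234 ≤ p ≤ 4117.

30

gcd(129, 31):
  129 = 4·31 + 5
  31 = 6·5 + 1
  5 = 5·1
so gcd(129, 31) = 1.
Back-substitute for Bézout coefficients:
  1 = 31 - 6·5
  ... = 31·(25) + 129·(-6)
Scale by 98: particular solution (2450, -588); reduce p mod 129: (128, -30).
General solution: p = 128 + 129t, q = -30 - 31t for integer t.
234 ≤ 128 + 129t ≤ 4117 gives t ∈ [1, 30], which is 30 values.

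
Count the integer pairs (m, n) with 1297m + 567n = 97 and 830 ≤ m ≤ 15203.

gcd(1297, 567) = 1  (1297 = 2·567 + 163, 567 = 3·163 + 78, 163 = 2·78 + 7, 78 = 11·7 + 1, 7 = 7·1).
Back-substituting, 1297·(-80) + 567·(183) = 1.
Scale by 97: particular solution (-7760, 17751); reduce m mod 567: (178, -407).
General solution: m = 178 + 567t, n = -407 - 1297t for integer t.
830 ≤ 178 + 567t ≤ 15203 gives t ∈ [2, 26], which is 25 values.

25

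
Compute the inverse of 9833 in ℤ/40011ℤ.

gcd(40011, 9833):
  40011 = 4×9833 + 679
  9833 = 14×679 + 327
  679 = 2×327 + 25
  327 = 13×25 + 2
  25 = 12×2 + 1
  2 = 2×1
so gcd(40011, 9833) = 1.
Back-substitute for Bézout coefficients:
  1 = 25 - 12×2
  ... = 9833×(-19210) + 40011×(4721)
So 9833×-19210 ≡ 1 (mod 40011), and -19210 mod 40011 = 20801.

20801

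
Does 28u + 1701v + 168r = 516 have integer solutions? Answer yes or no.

gcd(1701, 28):
  1701 = 60×28 + 21
  28 = 1×21 + 7
  21 = 3×7
so gcd(1701, 28) = 7.
gcd(7, 168) = 7.
7 does not divide 516 (remainder 5), so no integer solutions.

no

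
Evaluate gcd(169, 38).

gcd(169, 38):
  169 = 4·38 + 17
  38 = 2·17 + 4
  17 = 4·4 + 1
  4 = 4·1
so gcd(169, 38) = 1.

1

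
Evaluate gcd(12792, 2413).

1

gcd(12792, 2413) = 1  (12792 = 5×2413 + 727, 2413 = 3×727 + 232, 727 = 3×232 + 31, 232 = 7×31 + 15, 31 = 2×15 + 1, 15 = 15×1).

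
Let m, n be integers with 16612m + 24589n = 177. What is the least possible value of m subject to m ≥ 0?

12669

gcd(24589, 16612):
  24589 = 1×16612 + 7977
  16612 = 2×7977 + 658
  7977 = 12×658 + 81
  658 = 8×81 + 10
  81 = 8×10 + 1
  10 = 10×1
so gcd(24589, 16612) = 1.
1 divides 177, so solutions exist.
Back-substitute for Bézout coefficients:
  1 = 81 - 8×10
  ... = 16612×(-2429) + 24589×(1641)
Scale by 177/1 = 177: (m₀, n₀) = (-429933, 290457).
General solution: m = -429933 + 24589t, n = 290457 - 16612t for integer t.
m ≥ 0: smallest is -429933 mod 24589 = 12669 (at t = 18), with n = -8559.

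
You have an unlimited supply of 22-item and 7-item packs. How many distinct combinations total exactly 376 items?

Need nonnegative integers with 22j + 7k = 376.
gcd(22, 7) = 1, and 22·(1) + 7·(-3) = 1.
So (j₀, k₀) = (376, -1128); general j = 376 + 7t, k = -1128 - 22t.
j ≥ 0 ⇒ t ≥ -53; k ≥ 0 ⇒ t ≤ -52. That's 2 values of t.

2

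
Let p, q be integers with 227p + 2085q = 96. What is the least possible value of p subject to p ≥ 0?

gcd(2085, 227) = 1  (2085 = 9*227 + 42, 227 = 5*42 + 17, 42 = 2*17 + 8, 17 = 2*8 + 1, 8 = 8*1).
1 divides 96, so solutions exist.
Back-substituting, 227*(248) + 2085*(-27) = 1.
Scale by 96/1 = 96: (p₀, q₀) = (23808, -2592).
General solution: p = 23808 + 2085t, q = -2592 - 227t for integer t.
p ≥ 0: smallest is 23808 mod 2085 = 873 (at t = -11), with q = -95.

873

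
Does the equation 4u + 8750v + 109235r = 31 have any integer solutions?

gcd(8750, 4) = 2  (8750 = 2187×4 + 2, 4 = 2×2).
gcd(2, 109235) = 1.
1 divides 31, so integer solutions exist.

yes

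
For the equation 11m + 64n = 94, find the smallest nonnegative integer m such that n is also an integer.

gcd(64, 11) = 1.
1 divides 94, so solutions exist.
By Bézout, 11×(-29) + 64×(5) = 1.
Scale by 94/1 = 94: (m₀, n₀) = (-2726, 470).
General solution: m = -2726 + 64t, n = 470 - 11t for integer t.
m ≥ 0: smallest is -2726 mod 64 = 26 (at t = 43), with n = -3.

26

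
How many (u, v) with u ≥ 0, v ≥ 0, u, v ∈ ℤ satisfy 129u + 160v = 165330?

gcd(160, 129) = 1  (160 = 1·129 + 31, 129 = 4·31 + 5, 31 = 6·5 + 1, 5 = 5·1).
Back-substituting, 129·(-31) + 160·(25) = 1.
Scale by 165330: one solution is (-5125230, 4133250). Reduce u mod 160: (50, 993).
General: u = 50 + 160t, v = 993 - 129t.
u ≥ 0 ⇒ t ≥ 0; v ≥ 0 ⇒ t ≤ 7. So t ∈ [0, 7]: 8 solutions.

8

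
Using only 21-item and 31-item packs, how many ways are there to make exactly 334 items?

1

Need nonnegative integers with 21j + 31k = 334.
gcd(21, 31) = 1, and 21·(3) + 31·(-2) = 1.
So (j₀, k₀) = (1002, -668); general j = 1002 + 31t, k = -668 - 21t.
j ≥ 0 ⇒ t ≥ -32; k ≥ 0 ⇒ t ≤ -32. That's 1 value of t.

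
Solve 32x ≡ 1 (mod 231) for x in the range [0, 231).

65

gcd(231, 32) = 1  (231 = 7·32 + 7, 32 = 4·7 + 4, 7 = 1·4 + 3, 4 = 1·3 + 1, 3 = 3·1).
Back-substituting, 32·(65) + 231·(-9) = 1.
So 32·65 ≡ 1 (mod 231), and 65 mod 231 = 65.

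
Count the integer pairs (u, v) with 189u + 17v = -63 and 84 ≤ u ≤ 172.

gcd(189, 17) = 1.
By Bézout, 189×(-8) + 17×(89) = 1.
Particular solution: (11, -126).
General solution: u = 11 + 17t, v = -126 - 189t for integer t.
84 ≤ 11 + 17t ≤ 172 gives t ∈ [5, 9], which is 5 values.

5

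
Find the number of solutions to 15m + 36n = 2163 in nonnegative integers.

gcd(36, 15):
  36 = 2×15 + 6
  15 = 2×6 + 3
  6 = 2×3
so gcd(36, 15) = 3.
Back-substitute for Bézout coefficients:
  3 = 15 - 2×6
  ... = 15×(5) + 36×(-2)
Scale by 721: one solution is (3605, -1442). Reduce m mod 12: (5, 58).
General: m = 5 + 12t, n = 58 - 5t.
m ≥ 0 ⇒ t ≥ 0; n ≥ 0 ⇒ t ≤ 11. So t ∈ [0, 11]: 12 solutions.

12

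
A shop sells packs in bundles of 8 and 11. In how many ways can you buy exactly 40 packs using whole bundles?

Need nonnegative integers with 8j + 11k = 40.
gcd(8, 11) = 1, and 8·(-4) + 11·(3) = 1.
So (j₀, k₀) = (-160, 120); general j = -160 + 11t, k = 120 - 8t.
j ≥ 0 ⇒ t ≥ 15; k ≥ 0 ⇒ t ≤ 15. That's 1 value of t.

1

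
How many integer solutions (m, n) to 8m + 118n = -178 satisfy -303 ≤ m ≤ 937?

gcd(118, 8) = 2.
By Bézout, 8×(15) + 118×(-1) = 2.
Particular solution: (22, -3).
General solution: m = 22 + 59t, n = -3 - 4t for integer t.
-303 ≤ 22 + 59t ≤ 937 gives t ∈ [-5, 15], which is 21 values.

21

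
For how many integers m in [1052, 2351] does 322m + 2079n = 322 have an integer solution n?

gcd(2079, 322) = 7  (2079 = 6*322 + 147, 322 = 2*147 + 28, 147 = 5*28 + 7, 28 = 4*7).
Back-substituting, 322*(-71) + 2079*(11) = 7.
Scale by 46: particular solution (-3266, 506); reduce m mod 297: (1, 0).
General solution: m = 1 + 297t, n = 0 - 46t for integer t.
1052 ≤ 1 + 297t ≤ 2351 gives t ∈ [4, 7], which is 4 values.

4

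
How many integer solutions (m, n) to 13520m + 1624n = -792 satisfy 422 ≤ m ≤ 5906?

gcd(13520, 1624) = 8.
By Bézout, 13520·(40) + 1624·(-333) = 8.
Particular solution: (100, -833).
General solution: m = 100 + 203t, n = -833 - 1690t for integer t.
422 ≤ 100 + 203t ≤ 5906 gives t ∈ [2, 28], which is 27 values.

27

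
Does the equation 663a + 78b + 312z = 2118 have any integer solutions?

gcd(663, 78) = 39  (663 = 8·78 + 39, 78 = 2·39).
gcd(39, 312) = 39.
39 does not divide 2118 (remainder 12), so no integer solutions.

no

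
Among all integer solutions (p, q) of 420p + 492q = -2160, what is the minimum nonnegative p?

30

gcd(492, 420) = 12  (492 = 1*420 + 72, 420 = 5*72 + 60, 72 = 1*60 + 12, 60 = 5*12).
12 divides -2160, so solutions exist.
Back-substituting, 420*(-7) + 492*(6) = 12.
Scale by -2160/12 = -180: (p₀, q₀) = (1260, -1080).
General solution: p = 1260 + 41t, q = -1080 - 35t for integer t.
p ≥ 0: smallest is 1260 mod 41 = 30 (at t = -30), with q = -30.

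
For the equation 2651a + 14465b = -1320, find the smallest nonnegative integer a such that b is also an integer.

gcd(14465, 2651) = 11.
11 divides -1320, so solutions exist.
By Bézout, 2651*(251) + 14465*(-46) = 11.
Scale by -1320/11 = -120: (a₀, b₀) = (-30120, 5520).
General solution: a = -30120 + 1315t, b = 5520 - 241t for integer t.
a ≥ 0: smallest is -30120 mod 1315 = 125 (at t = 23), with b = -23.

125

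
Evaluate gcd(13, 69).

gcd(69, 13):
  69 = 5×13 + 4
  13 = 3×4 + 1
  4 = 4×1
so gcd(69, 13) = 1.

1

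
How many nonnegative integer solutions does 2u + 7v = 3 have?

0

gcd(7, 2):
  7 = 3·2 + 1
  2 = 2·1
so gcd(7, 2) = 1.
Back-substitute for Bézout coefficients:
  1 = 7 - 3·2
  ... = 2·(-3) + 7·(1)
Scale by 3: one solution is (-9, 3). Reduce u mod 7: (5, -1).
General: u = 5 + 7t, v = -1 - 2t.
u ≥ 0 ⇒ t ≥ 0; v ≥ 0 ⇒ t ≤ -1. So t ∈ [0, -1]: 0 solutions.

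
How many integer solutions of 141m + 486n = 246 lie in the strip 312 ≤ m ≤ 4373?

gcd(486, 141) = 3  (486 = 3·141 + 63, 141 = 2·63 + 15, 63 = 4·15 + 3, 15 = 5·3).
Back-substituting, 141·(-31) + 486·(9) = 3.
Scale by 82: particular solution (-2542, 738); reduce m mod 162: (50, -14).
General solution: m = 50 + 162t, n = -14 - 47t for integer t.
312 ≤ 50 + 162t ≤ 4373 gives t ∈ [2, 26], which is 25 values.

25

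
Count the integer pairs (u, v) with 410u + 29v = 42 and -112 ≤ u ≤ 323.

gcd(410, 29):
  410 = 14·29 + 4
  29 = 7·4 + 1
  4 = 4·1
so gcd(410, 29) = 1.
Back-substitute for Bézout coefficients:
  1 = 29 - 7·4
  ... = 410·(-7) + 29·(99)
Scale by 42: particular solution (-294, 4158); reduce u mod 29: (25, -352).
General solution: u = 25 + 29t, v = -352 - 410t for integer t.
-112 ≤ 25 + 29t ≤ 323 gives t ∈ [-4, 10], which is 15 values.

15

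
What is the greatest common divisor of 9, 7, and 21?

gcd(9, 7):
  9 = 1·7 + 2
  7 = 3·2 + 1
  2 = 2·1
so gcd(9, 7) = 1.
gcd(1, 21) = 1.

1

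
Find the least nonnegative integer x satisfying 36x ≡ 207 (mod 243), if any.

26

gcd(243, 36) = 9  (243 = 6×36 + 27, 36 = 1×27 + 9, 27 = 3×9).
9 divides 207, so solutions exist.
Back-substituting, 36×(7) + 243×(-1) = 9.
So 36×(7) ≡ 9 (mod 243); multiply by 23: x ≡ 161 (mod 27).
Smallest nonnegative: x = 161 mod 27 = 26.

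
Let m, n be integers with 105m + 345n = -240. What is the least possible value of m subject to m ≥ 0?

gcd(345, 105) = 15.
15 divides -240, so solutions exist.
By Bézout, 105*(10) + 345*(-3) = 15.
Scale by -240/15 = -16: (m₀, n₀) = (-160, 48).
General solution: m = -160 + 23t, n = 48 - 7t for integer t.
m ≥ 0: smallest is -160 mod 23 = 1 (at t = 7), with n = -1.

1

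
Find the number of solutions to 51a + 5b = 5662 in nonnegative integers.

gcd(51, 5) = 1  (51 = 10·5 + 1, 5 = 5·1).
Back-substituting, 51·(1) + 5·(-10) = 1.
Scale by 5662: one solution is (5662, -56620). Reduce a mod 5: (2, 1112).
General: a = 2 + 5t, b = 1112 - 51t.
a ≥ 0 ⇒ t ≥ 0; b ≥ 0 ⇒ t ≤ 21. So t ∈ [0, 21]: 22 solutions.

22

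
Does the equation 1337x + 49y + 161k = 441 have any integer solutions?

gcd(1337, 49) = 7  (1337 = 27×49 + 14, 49 = 3×14 + 7, 14 = 2×7).
gcd(7, 161) = 7.
7 divides 441, so integer solutions exist.

yes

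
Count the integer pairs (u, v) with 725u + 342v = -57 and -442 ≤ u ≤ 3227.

gcd(725, 342) = 1.
By Bézout, 725×(-25) + 342×(53) = 1.
Particular solution: (57, -121).
General solution: u = 57 + 342t, v = -121 - 725t for integer t.
-442 ≤ 57 + 342t ≤ 3227 gives t ∈ [-1, 9], which is 11 values.

11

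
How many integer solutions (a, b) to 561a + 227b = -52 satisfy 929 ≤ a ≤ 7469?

28

gcd(561, 227) = 1.
By Bézout, 561·(-70) + 227·(173) = 1.
Particular solution: (8, -20).
General solution: a = 8 + 227t, b = -20 - 561t for integer t.
929 ≤ 8 + 227t ≤ 7469 gives t ∈ [5, 32], which is 28 values.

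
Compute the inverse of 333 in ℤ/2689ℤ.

gcd(2689, 333):
  2689 = 8×333 + 25
  333 = 13×25 + 8
  25 = 3×8 + 1
  8 = 8×1
so gcd(2689, 333) = 1.
Back-substitute for Bézout coefficients:
  1 = 25 - 3×8
  ... = 333×(-323) + 2689×(40)
So 333×-323 ≡ 1 (mod 2689), and -323 mod 2689 = 2366.

2366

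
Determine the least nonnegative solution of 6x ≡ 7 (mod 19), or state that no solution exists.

gcd(19, 6) = 1.
1 divides 7, so solutions exist.
By Bézout, 6·(-3) + 19·(1) = 1.
So 6·(-3) ≡ 1 (mod 19); multiply by 7: x ≡ -21 (mod 19).
Smallest nonnegative: x = -21 mod 19 = 17.

17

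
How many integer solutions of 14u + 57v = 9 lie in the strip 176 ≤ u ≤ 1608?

25

gcd(57, 14) = 1.
By Bézout, 14·(-4) + 57·(1) = 1.
Particular solution: (21, -5).
General solution: u = 21 + 57t, v = -5 - 14t for integer t.
176 ≤ 21 + 57t ≤ 1608 gives t ∈ [3, 27], which is 25 values.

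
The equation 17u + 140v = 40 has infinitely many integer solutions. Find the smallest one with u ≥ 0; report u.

gcd(140, 17) = 1  (140 = 8·17 + 4, 17 = 4·4 + 1, 4 = 4·1).
1 divides 40, so solutions exist.
Back-substituting, 17·(33) + 140·(-4) = 1.
Scale by 40/1 = 40: (u₀, v₀) = (1320, -160).
General solution: u = 1320 + 140t, v = -160 - 17t for integer t.
u ≥ 0: smallest is 1320 mod 140 = 60 (at t = -9), with v = -7.

60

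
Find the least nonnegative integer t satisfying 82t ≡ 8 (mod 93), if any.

50

gcd(93, 82) = 1.
1 divides 8, so solutions exist.
By Bézout, 82×(-17) + 93×(15) = 1.
So 82×(-17) ≡ 1 (mod 93); multiply by 8: t ≡ -136 (mod 93).
Smallest nonnegative: t = -136 mod 93 = 50.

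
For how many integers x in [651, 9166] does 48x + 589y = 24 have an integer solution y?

15

gcd(589, 48) = 1  (589 = 12·48 + 13, 48 = 3·13 + 9, 13 = 1·9 + 4, 9 = 2·4 + 1, 4 = 4·1).
Back-substituting, 48·(135) + 589·(-11) = 1.
Scale by 24: particular solution (3240, -264); reduce x mod 589: (295, -24).
General solution: x = 295 + 589t, y = -24 - 48t for integer t.
651 ≤ 295 + 589t ≤ 9166 gives t ∈ [1, 15], which is 15 values.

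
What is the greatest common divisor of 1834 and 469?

7

gcd(1834, 469):
  1834 = 3×469 + 427
  469 = 1×427 + 42
  427 = 10×42 + 7
  42 = 6×7
so gcd(1834, 469) = 7.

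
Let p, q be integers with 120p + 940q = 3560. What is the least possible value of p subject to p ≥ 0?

gcd(940, 120):
  940 = 7·120 + 100
  120 = 1·100 + 20
  100 = 5·20
so gcd(940, 120) = 20.
20 divides 3560, so solutions exist.
Back-substitute for Bézout coefficients:
  20 = 120 - 1·100
  ... = 120·(8) + 940·(-1)
Scale by 3560/20 = 178: (p₀, q₀) = (1424, -178).
General solution: p = 1424 + 47t, q = -178 - 6t for integer t.
p ≥ 0: smallest is 1424 mod 47 = 14 (at t = -30), with q = 2.

14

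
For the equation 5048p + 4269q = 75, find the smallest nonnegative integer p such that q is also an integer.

1266

gcd(5048, 4269):
  5048 = 1×4269 + 779
  4269 = 5×779 + 374
  779 = 2×374 + 31
  374 = 12×31 + 2
  31 = 15×2 + 1
  2 = 2×1
so gcd(5048, 4269) = 1.
1 divides 75, so solutions exist.
Back-substitute for Bézout coefficients:
  1 = 31 - 15×2
  ... = 5048×(2066) + 4269×(-2443)
Scale by 75/1 = 75: (p₀, q₀) = (154950, -183225).
General solution: p = 154950 + 4269t, q = -183225 - 5048t for integer t.
p ≥ 0: smallest is 154950 mod 4269 = 1266 (at t = -36), with q = -1497.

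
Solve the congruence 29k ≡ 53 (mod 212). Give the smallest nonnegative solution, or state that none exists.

53

gcd(212, 29) = 1.
1 divides 53, so solutions exist.
By Bézout, 29*(-95) + 212*(13) = 1.
So 29*(-95) ≡ 1 (mod 212); multiply by 53: k ≡ -5035 (mod 212).
Smallest nonnegative: k = -5035 mod 212 = 53.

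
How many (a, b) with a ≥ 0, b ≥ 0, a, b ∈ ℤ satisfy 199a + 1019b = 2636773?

gcd(1019, 199) = 1.
By Bézout, 199×(297) + 1019×(-58) = 1.
One solution: (720, 2447).
General: a = 720 + 1019t, b = 2447 - 199t.
a ≥ 0 ⇒ t ≥ 0; b ≥ 0 ⇒ t ≤ 12. So t ∈ [0, 12]: 13 solutions.

13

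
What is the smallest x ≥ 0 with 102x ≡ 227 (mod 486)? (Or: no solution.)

gcd(486, 102):
  486 = 4*102 + 78
  102 = 1*78 + 24
  78 = 3*24 + 6
  24 = 4*6
so gcd(486, 102) = 6.
6 does not divide 227, so the congruence has no solution.

no solution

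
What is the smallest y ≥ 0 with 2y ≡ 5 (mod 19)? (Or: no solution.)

12

gcd(19, 2):
  19 = 9*2 + 1
  2 = 2*1
so gcd(19, 2) = 1.
1 divides 5, so solutions exist.
Back-substitute for Bézout coefficients:
  1 = 19 - 9*2
  ... = 2*(-9) + 19*(1)
So 2*(-9) ≡ 1 (mod 19); multiply by 5: y ≡ -45 (mod 19).
Smallest nonnegative: y = -45 mod 19 = 12.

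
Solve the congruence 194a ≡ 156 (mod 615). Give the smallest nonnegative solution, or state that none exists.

gcd(615, 194) = 1.
1 divides 156, so solutions exist.
By Bézout, 194×(149) + 615×(-47) = 1.
So 194×(149) ≡ 1 (mod 615); multiply by 156: a ≡ 23244 (mod 615).
Smallest nonnegative: a = 23244 mod 615 = 489.

489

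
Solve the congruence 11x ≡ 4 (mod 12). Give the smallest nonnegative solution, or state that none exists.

8

gcd(12, 11):
  12 = 1·11 + 1
  11 = 11·1
so gcd(12, 11) = 1.
1 divides 4, so solutions exist.
Back-substitute for Bézout coefficients:
  1 = 12 - 1·11
  ... = 11·(-1) + 12·(1)
So 11·(-1) ≡ 1 (mod 12); multiply by 4: x ≡ -4 (mod 12).
Smallest nonnegative: x = -4 mod 12 = 8.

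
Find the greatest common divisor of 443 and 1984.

1

gcd(1984, 443):
  1984 = 4×443 + 212
  443 = 2×212 + 19
  212 = 11×19 + 3
  19 = 6×3 + 1
  3 = 3×1
so gcd(1984, 443) = 1.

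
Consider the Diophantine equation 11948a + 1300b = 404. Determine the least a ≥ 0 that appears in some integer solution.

248

gcd(11948, 1300) = 4.
4 divides 404, so solutions exist.
By Bézout, 11948×(-152) + 1300×(1397) = 4.
Scale by 404/4 = 101: (a₀, b₀) = (-15352, 141097).
General solution: a = -15352 + 325t, b = 141097 - 2987t for integer t.
a ≥ 0: smallest is -15352 mod 325 = 248 (at t = 48), with b = -2279.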